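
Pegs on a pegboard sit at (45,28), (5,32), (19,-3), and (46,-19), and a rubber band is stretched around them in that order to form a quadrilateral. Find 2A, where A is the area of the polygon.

2597

By the shoelace formula, twice the signed area is |[45·32 − 5·28] + [5·(-3) − 19·32] + [19·(-19) − 46·(-3)] + [46·28 − 45·(-19)]| = 2597, so the area is 1298.5.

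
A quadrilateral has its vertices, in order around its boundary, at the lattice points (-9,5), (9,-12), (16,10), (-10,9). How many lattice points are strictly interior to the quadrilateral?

309

The shoelace formula gives twice the area as |[(-9)·(-12) − 9·5] + [9·10 − 16·(-12)] + [16·9 − (-10)·10] + [(-10)·5 − (-9)·9]| = 620, so the area is 310.
The number of boundary lattice points is Σ gcd(|Δx|,|Δy|) = gcd(18,17) + gcd(7,22) + gcd(26,1) + gcd(1,4) = 1+1+1+1 = 4.
Pick's theorem gives I = A − B/2 + 1 = 310 − 4/2 + 1 = 309.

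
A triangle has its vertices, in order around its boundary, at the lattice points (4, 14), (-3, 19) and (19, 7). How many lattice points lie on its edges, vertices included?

4

Along each edge there are gcd(|Δx|,|Δy|)+1 lattice points, so counting each shared vertex once the boundary has gcd(7,5) + gcd(22,12) + gcd(15,7) = 1+2+1 = 4.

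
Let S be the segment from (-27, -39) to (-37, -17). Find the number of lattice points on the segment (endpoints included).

3

The number of lattice points on a segment between lattice points is gcd(|Δx|,|Δy|) + 1 = gcd(10,22) + 1 = 2 + 1 = 3.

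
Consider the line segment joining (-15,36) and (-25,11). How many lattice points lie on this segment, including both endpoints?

6

The number of lattice points on a segment between lattice points is gcd(|Δx|,|Δy|) + 1 = gcd(10,25) + 1 = 5 + 1 = 6.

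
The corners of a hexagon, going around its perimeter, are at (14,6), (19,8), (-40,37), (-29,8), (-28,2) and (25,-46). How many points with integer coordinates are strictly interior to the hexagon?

1984

By the shoelace formula, twice the signed area is |[14·8 − 19·6] + [19·37 − (-40)·8] + [(-40)·8 − (-29)·37] + [(-29)·2 − (-28)·8] + [(-28)·(-46) − 25·2] + [25·6 − 14·(-46)]| = 3972, so the area is 1986.
Along each edge there are gcd(|Δx|,|Δy|)+1 lattice points, so counting each shared vertex once the boundary has gcd(5,2) + gcd(59,29) + gcd(11,29) + gcd(1,6) + gcd(53,48) + gcd(11,52) = 1+1+1+1+1+1 = 6.
Pick's theorem gives I = A − B/2 + 1 = 1986 − 6/2 + 1 = 1984.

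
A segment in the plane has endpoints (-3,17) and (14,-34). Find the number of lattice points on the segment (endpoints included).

The number of lattice points on a segment between lattice points is gcd(|Δx|,|Δy|) + 1 = gcd(17,51) + 1 = 17 + 1 = 18.

18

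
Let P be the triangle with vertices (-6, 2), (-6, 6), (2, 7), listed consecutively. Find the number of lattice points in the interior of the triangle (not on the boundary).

Using the shoelace formula, 2A = |((-6)·6 − (-6)·2) + ((-6)·7 − 2·6) + (2·2 − (-6)·7)| = 32, so the area is 16.
Summing gcd(|Δx|,|Δy|) over the edges gives the boundary count: gcd(0,4) + gcd(8,1) + gcd(8,5) = 4+1+1 = 6.
Pick's theorem gives I = A − B/2 + 1 = 16 − 6/2 + 1 = 14.

14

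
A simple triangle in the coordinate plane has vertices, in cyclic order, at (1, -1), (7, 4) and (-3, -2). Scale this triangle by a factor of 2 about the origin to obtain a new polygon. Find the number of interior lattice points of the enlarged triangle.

Using the shoelace formula, 2A = |(1·4 − 7·(-1)) + (7·(-2) − (-3)·4) + ((-3)·(-1) − 1·(-2))| = 14, so the area is 7.
The number of boundary lattice points is Σ gcd(|Δx|,|Δy|) = gcd(6,5) + gcd(10,6) + gcd(4,1) = 1+2+1 = 4.
Scaling by 2 multiplies the area by 2² = 4 (so the new area is 28) and multiplies the boundary lattice-point count by 2, giving 8.
By Pick's theorem, the interior count of the dilated polygon is 28 − 8/2 + 1 = 25.

25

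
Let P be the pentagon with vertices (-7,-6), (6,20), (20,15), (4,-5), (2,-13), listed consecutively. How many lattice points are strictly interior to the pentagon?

350

The shoelace formula gives twice the area as |((-7)·20 − 6·(-6)) + (6·15 − 20·20) + (20·(-5) − 4·15) + (4·(-13) − 2·(-5)) + (2·(-6) − (-7)·(-13))| = 719, so the area is 359.5.
Summing gcd(|Δx|,|Δy|) over the edges gives the boundary count: gcd(13,26) + gcd(14,5) + gcd(16,20) + gcd(2,8) + gcd(9,7) = 13+1+4+2+1 = 21.
Pick's theorem gives I = A − B/2 + 1 = 359.5 − 21/2 + 1 = 350.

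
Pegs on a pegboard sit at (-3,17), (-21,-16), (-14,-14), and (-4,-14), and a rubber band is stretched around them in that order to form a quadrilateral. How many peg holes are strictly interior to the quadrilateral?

246

The shoelace formula gives twice the area as |((-3)·(-16) − (-21)·17) + ((-21)·(-14) − (-14)·(-16)) + ((-14)·(-14) − (-4)·(-14)) + ((-4)·17 − (-3)·(-14))| = 505, so the area is 505/2.
Along each edge there are gcd(|Δx|,|Δy|)+1 lattice points, so counting each shared vertex once the boundary has gcd(18,33) + gcd(7,2) + gcd(10,0) + gcd(1,31) = 3+1+10+1 = 15.
By Pick's theorem A = I + B/2 − 1, so I = 505/2 − 15/2 + 1 = 246.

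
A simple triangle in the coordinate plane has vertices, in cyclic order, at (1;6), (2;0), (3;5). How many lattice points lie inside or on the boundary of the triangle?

By the shoelace formula, twice the signed area is |(1·0 − 2·6) + (2·5 − 3·0) + (3·6 − 1·5)| = 11, so the area is 5.5.
Along each edge there are gcd(|Δx|,|Δy|)+1 lattice points, so counting each shared vertex once the boundary has gcd(1,6) + gcd(1,5) + gcd(2,1) = 1+1+1 = 3.
Pick's theorem gives I = A − B/2 + 1 = 5.5 − 3/2 + 1 = 5, so the closed region contains I + B = 5 + 3 = 8 lattice points.

8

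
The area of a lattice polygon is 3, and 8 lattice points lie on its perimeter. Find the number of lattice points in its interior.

From Pick's theorem, I = A − B/2 + 1 = 3 − 8/2 + 1 = 0.

0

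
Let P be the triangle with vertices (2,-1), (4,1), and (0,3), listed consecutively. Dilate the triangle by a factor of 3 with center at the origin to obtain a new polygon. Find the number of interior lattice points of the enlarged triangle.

46

By the shoelace formula, twice the signed area is |[2·1 − 4·(-1)] + [4·3 − 0·1] + [0·(-1) − 2·3]| = 12, so the area is 6.
Summing gcd(|Δx|,|Δy|) over the edges gives the boundary count: gcd(2,2) + gcd(4,2) + gcd(2,4) = 2+2+2 = 6.
Scaling by 3 multiplies the area by 3² = 9 (so the new area is 54) and multiplies the boundary lattice-point count by 3, giving 18.
By Pick's theorem, the interior count of the dilated polygon is 54 − 18/2 + 1 = 46.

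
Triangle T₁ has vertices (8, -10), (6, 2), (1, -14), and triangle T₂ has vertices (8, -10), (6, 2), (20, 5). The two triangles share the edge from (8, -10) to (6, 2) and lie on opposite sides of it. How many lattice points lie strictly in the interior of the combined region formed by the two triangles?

131

The union is the simple quadrilateral with vertices (8, -10), (1, -14), (6, 2), (20, 5) in order.
Using the shoelace formula, 2A = |[8·(-14) − 1·(-10)] + [1·2 − 6·(-14)] + [6·5 − 20·2] + [20·(-10) − 8·5]| = 266, so the area is 133.
Along each edge there are gcd(|Δx|,|Δy|)+1 lattice points, so counting each shared vertex once the boundary has gcd(7,4) + gcd(5,16) + gcd(14,3) + gcd(12,15) = 1+1+1+3 = 6.
By Pick's theorem I = A − B/2 + 1 = 133 − 6/2 + 1 = 131.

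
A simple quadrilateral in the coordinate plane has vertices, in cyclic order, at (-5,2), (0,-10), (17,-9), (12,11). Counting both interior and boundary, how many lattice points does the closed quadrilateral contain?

By the shoelace formula, twice the signed area is |[(-5)·(-10) − 0·2] + [0·(-9) − 17·(-10)] + [17·11 − 12·(-9)] + [12·2 − (-5)·11]| = 594, so the area is 297.
The number of boundary lattice points is Σ gcd(|Δx|,|Δy|) = gcd(5,12) + gcd(17,1) + gcd(5,20) + gcd(17,9) = 1+1+5+1 = 8.
Pick's theorem gives I = A − B/2 + 1 = 297 − 8/2 + 1 = 294, so the closed region contains I + B = 294 + 8 = 302 lattice points.

302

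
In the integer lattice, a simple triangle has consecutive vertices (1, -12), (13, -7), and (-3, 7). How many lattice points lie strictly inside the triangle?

123

By the shoelace formula, twice the signed area is |(1·(-7) − 13·(-12)) + (13·7 − (-3)·(-7)) + ((-3)·(-12) − 1·7)| = 248, so the area is 124.
Summing gcd(|Δx|,|Δy|) over the edges gives the boundary count: gcd(12,5) + gcd(16,14) + gcd(4,19) = 1+2+1 = 4.
Pick's theorem gives I = A − B/2 + 1 = 124 − 4/2 + 1 = 123.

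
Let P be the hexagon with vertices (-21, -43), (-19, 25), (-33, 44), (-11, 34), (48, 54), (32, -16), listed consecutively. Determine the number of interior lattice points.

Using the shoelace formula, 2A = |[(-21)·25 − (-19)·(-43)] + [(-19)·44 − (-33)·25] + [(-33)·34 − (-11)·44] + [(-11)·54 − 48·34] + [48·(-16) − 32·54] + [32·(-43) − (-21)·(-16)]| = 8425, so the area is 8425/2.
Summing gcd(|Δx|,|Δy|) over the edges gives the boundary count: gcd(2,68) + gcd(14,19) + gcd(22,10) + gcd(59,20) + gcd(16,70) + gcd(53,27) = 2+1+2+1+2+1 = 9.
By Pick's theorem A = I + B/2 − 1, so I = 8425/2 − 9/2 + 1 = 4209.

4209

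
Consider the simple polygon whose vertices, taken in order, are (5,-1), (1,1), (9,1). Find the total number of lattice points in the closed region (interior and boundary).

By the shoelace formula, twice the signed area is |[5·1 − 1·(-1)] + [1·1 − 9·1] + [9·(-1) − 5·1]| = 16, so the area is 8.
Summing gcd(|Δx|,|Δy|) over the edges gives the boundary count: gcd(4,2) + gcd(8,0) + gcd(4,2) = 2+8+2 = 12.
Pick's theorem gives I = A − B/2 + 1 = 8 − 12/2 + 1 = 3, so the closed region contains I + B = 3 + 12 = 15 lattice points.

15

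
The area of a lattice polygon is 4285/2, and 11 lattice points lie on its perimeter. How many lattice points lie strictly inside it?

2138

Pick's theorem A = I + B/2 − 1 rearranges to I = A − B/2 + 1 = 4285/2 − 11/2 + 1 = 2138.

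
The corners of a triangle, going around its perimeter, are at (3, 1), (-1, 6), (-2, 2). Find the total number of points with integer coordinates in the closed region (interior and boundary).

By the shoelace formula, twice the signed area is |[3·6 − (-1)·1] + [(-1)·2 − (-2)·6] + [(-2)·1 − 3·2]| = 21, so the area is 21/2.
Summing gcd(|Δx|,|Δy|) over the edges gives the boundary count: gcd(4,5) + gcd(1,4) + gcd(5,1) = 1+1+1 = 3.
Pick's theorem gives I = A − B/2 + 1 = 21/2 − 3/2 + 1 = 10, so the closed region contains I + B = 10 + 3 = 13 lattice points.

13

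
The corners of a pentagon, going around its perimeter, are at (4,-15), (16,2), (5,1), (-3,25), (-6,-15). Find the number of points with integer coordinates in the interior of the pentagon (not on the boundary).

354

The shoelace formula gives twice the area as |[4·2 − 16·(-15)] + [16·1 − 5·2] + [5·25 − (-3)·1] + [(-3)·(-15) − (-6)·25] + [(-6)·(-15) − 4·(-15)]| = 727, so the area is 727/2.
Summing gcd(|Δx|,|Δy|) over the edges gives the boundary count: gcd(12,17) + gcd(11,1) + gcd(8,24) + gcd(3,40) + gcd(10,0) = 1+1+8+1+10 = 21.
Pick's theorem gives I = A − B/2 + 1 = 727/2 − 21/2 + 1 = 354.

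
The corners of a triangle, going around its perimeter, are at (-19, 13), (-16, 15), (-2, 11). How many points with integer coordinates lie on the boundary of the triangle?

4

Summing gcd(|Δx|,|Δy|) over the edges gives the boundary count: gcd(3,2) + gcd(14,4) + gcd(17,2) = 1+2+1 = 4.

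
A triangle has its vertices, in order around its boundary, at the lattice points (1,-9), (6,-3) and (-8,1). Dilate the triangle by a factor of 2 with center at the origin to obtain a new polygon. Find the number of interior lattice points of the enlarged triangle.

Using the shoelace formula, 2A = |(1·(-3) − 6·(-9)) + (6·1 − (-8)·(-3)) + ((-8)·(-9) − 1·1)| = 104, so the area is 52.
Along each edge there are gcd(|Δx|,|Δy|)+1 lattice points, so counting each shared vertex once the boundary has gcd(5,6) + gcd(14,4) + gcd(9,10) = 1+2+1 = 4.
Scaling by 2 multiplies the area by 2² = 4 (so the new area is 208) and multiplies the boundary lattice-point count by 2, giving 8.
By Pick's theorem, the interior count of the dilated polygon is 208 − 8/2 + 1 = 205.

205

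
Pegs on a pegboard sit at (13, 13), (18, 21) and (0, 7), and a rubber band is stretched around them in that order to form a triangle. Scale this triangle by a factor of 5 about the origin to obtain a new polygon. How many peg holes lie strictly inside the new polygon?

916

By the shoelace formula, twice the signed area is |(13·21 − 18·13) + (18·7 − 0·21) + (0·13 − 13·7)| = 74, so the area is 37.
Along each edge there are gcd(|Δx|,|Δy|)+1 lattice points, so counting each shared vertex once the boundary has gcd(5,8) + gcd(18,14) + gcd(13,6) = 1+2+1 = 4.
Scaling by 5 multiplies the area by 5² = 25 (so the new area is 925) and multiplies the boundary lattice-point count by 5, giving 20.
By Pick's theorem, the interior count of the dilated polygon is 925 − 20/2 + 1 = 916.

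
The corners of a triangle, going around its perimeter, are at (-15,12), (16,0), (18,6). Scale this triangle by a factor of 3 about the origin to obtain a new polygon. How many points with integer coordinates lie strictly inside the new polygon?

937

The shoelace formula gives twice the area as |[(-15)·0 − 16·12] + [16·6 − 18·0] + [18·12 − (-15)·6]| = 210, so the area is 105.
The number of boundary lattice points is Σ gcd(|Δx|,|Δy|) = gcd(31,12) + gcd(2,6) + gcd(33,6) = 1+2+3 = 6.
Scaling by 3 multiplies the area by 3² = 9 (so the new area is 945) and multiplies the boundary lattice-point count by 3, giving 18.
By Pick's theorem, the interior count of the dilated polygon is 945 − 18/2 + 1 = 937.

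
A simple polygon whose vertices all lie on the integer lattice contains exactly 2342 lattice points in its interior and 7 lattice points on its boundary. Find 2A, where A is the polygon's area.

4689

By Pick's theorem, A = I + B/2 − 1 = 2342 + 7/2 − 1 = 4689/2.
Hence 2A = 4689.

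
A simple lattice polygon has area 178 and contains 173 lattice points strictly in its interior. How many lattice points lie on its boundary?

12

Pick's theorem gives A = I + B/2 − 1, so B = 2(A − I + 1) = 2(178 − 173 + 1) = 12.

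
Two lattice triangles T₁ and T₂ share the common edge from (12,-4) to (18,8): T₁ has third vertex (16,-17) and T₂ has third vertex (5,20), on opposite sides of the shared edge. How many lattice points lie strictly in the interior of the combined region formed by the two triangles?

The union is the simple quadrilateral with vertices (12,-4), (16,-17), (18,8), (5,20) in order.
By the shoelace formula, twice the signed area is |[12·(-17) − 16·(-4)] + [16·8 − 18·(-17)] + [18·20 − 5·8] + [5·(-4) − 12·20]| = 354, so the area is 177.
Summing gcd(|Δx|,|Δy|) over the edges gives the boundary count: gcd(4,13) + gcd(2,25) + gcd(13,12) + gcd(7,24) = 1+1+1+1 = 4.
By Pick's theorem I = A − B/2 + 1 = 177 − 4/2 + 1 = 176.

176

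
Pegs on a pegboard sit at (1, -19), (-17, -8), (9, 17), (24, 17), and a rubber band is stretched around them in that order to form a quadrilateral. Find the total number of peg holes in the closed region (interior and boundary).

648

Using the shoelace formula, 2A = |(1·(-8) − (-17)·(-19)) + ((-17)·17 − 9·(-8)) + (9·17 − 24·17) + (24·(-19) − 1·17)| = 1276, so the area is 638.
Along each edge there are gcd(|Δx|,|Δy|)+1 lattice points, so counting each shared vertex once the boundary has gcd(18,11) + gcd(26,25) + gcd(15,0) + gcd(23,36) = 1+1+15+1 = 18.
Pick's theorem gives I = A − B/2 + 1 = 638 − 18/2 + 1 = 630, so the closed region contains I + B = 630 + 18 = 648 lattice points.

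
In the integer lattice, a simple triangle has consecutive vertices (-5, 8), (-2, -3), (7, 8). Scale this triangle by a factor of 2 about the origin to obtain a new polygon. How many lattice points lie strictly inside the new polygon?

251

The shoelace formula gives twice the area as |((-5)·(-3) − (-2)·8) + ((-2)·8 − 7·(-3)) + (7·8 − (-5)·8)| = 132, so the area is 66.
Summing gcd(|Δx|,|Δy|) over the edges gives the boundary count: gcd(3,11) + gcd(9,11) + gcd(12,0) = 1+1+12 = 14.
Scaling by 2 multiplies the area by 2² = 4 (so the new area is 264) and multiplies the boundary lattice-point count by 2, giving 28.
By Pick's theorem, the interior count of the dilated polygon is 264 − 28/2 + 1 = 251.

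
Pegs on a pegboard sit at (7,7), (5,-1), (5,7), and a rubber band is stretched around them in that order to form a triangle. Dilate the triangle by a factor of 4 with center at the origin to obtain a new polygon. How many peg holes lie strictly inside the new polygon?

105

The shoelace formula gives twice the area as |[7·(-1) − 5·7] + [5·7 − 5·(-1)] + [5·7 − 7·7]| = 16, so the area is 8.
The number of boundary lattice points is Σ gcd(|Δx|,|Δy|) = gcd(2,8) + gcd(0,8) + gcd(2,0) = 2+8+2 = 12.
Scaling by 4 multiplies the area by 4² = 16 (so the new area is 128) and multiplies the boundary lattice-point count by 4, giving 48.
By Pick's theorem, the interior count of the dilated polygon is 128 − 48/2 + 1 = 105.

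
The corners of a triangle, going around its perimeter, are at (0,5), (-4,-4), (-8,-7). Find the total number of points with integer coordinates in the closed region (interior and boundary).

Using the shoelace formula, 2A = |[0·(-4) − (-4)·5] + [(-4)·(-7) − (-8)·(-4)] + [(-8)·5 − 0·(-7)]| = 24, so the area is 12.
The number of boundary lattice points is Σ gcd(|Δx|,|Δy|) = gcd(4,9) + gcd(4,3) + gcd(8,12) = 1+1+4 = 6.
Pick's theorem gives I = A − B/2 + 1 = 12 − 6/2 + 1 = 10, so the closed region contains I + B = 10 + 6 = 16 lattice points.

16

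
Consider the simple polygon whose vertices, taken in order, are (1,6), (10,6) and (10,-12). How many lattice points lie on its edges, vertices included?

The number of boundary lattice points is Σ gcd(|Δx|,|Δy|) = gcd(9,0) + gcd(0,18) + gcd(9,18) = 9+18+9 = 36.

36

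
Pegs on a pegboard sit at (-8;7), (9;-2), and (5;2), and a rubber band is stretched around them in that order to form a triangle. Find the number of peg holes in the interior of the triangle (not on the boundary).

The shoelace formula gives twice the area as |((-8)·(-2) − 9·7) + (9·2 − 5·(-2)) + (5·7 − (-8)·2)| = 32, so the area is 16.
Summing gcd(|Δx|,|Δy|) over the edges gives the boundary count: gcd(17,9) + gcd(4,4) + gcd(13,5) = 1+4+1 = 6.
Pick's theorem gives I = A − B/2 + 1 = 16 − 6/2 + 1 = 14.

14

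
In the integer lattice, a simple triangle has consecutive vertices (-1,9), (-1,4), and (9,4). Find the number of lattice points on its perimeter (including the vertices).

Summing gcd(|Δx|,|Δy|) over the edges gives the boundary count: gcd(0,5) + gcd(10,0) + gcd(10,5) = 5+10+5 = 20.

20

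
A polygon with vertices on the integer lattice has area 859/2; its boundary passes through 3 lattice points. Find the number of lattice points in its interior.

429

From Pick's theorem, I = A − B/2 + 1 = 859/2 − 3/2 + 1 = 429.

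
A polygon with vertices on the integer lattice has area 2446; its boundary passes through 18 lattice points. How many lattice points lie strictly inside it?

2438

From Pick's theorem, I = A − B/2 + 1 = 2446 − 18/2 + 1 = 2438.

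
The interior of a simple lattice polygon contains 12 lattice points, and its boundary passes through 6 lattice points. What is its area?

Pick's theorem states A = I + B/2 − 1, so A = 12 + 6/2 − 1 = 14.

14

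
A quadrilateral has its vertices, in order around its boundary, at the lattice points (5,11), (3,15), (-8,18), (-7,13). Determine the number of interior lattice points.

By the shoelace formula, twice the signed area is |[5·15 − 3·11] + [3·18 − (-8)·15] + [(-8)·13 − (-7)·18] + [(-7)·11 − 5·13]| = 96, so the area is 48.
Along each edge there are gcd(|Δx|,|Δy|)+1 lattice points, so counting each shared vertex once the boundary has gcd(2,4) + gcd(11,3) + gcd(1,5) + gcd(12,2) = 2+1+1+2 = 6.
Pick's theorem gives I = A − B/2 + 1 = 48 − 6/2 + 1 = 46.

46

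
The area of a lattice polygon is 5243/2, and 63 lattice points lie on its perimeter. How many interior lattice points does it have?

From Pick's theorem, I = A − B/2 + 1 = 5243/2 − 63/2 + 1 = 2591.

2591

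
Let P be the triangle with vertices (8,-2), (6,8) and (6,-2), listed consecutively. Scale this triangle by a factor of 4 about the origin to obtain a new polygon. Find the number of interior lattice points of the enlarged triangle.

133

The shoelace formula gives twice the area as |[8·8 − 6·(-2)] + [6·(-2) − 6·8] + [6·(-2) − 8·(-2)]| = 20, so the area is 10.
Along each edge there are gcd(|Δx|,|Δy|)+1 lattice points, so counting each shared vertex once the boundary has gcd(2,10) + gcd(0,10) + gcd(2,0) = 2+10+2 = 14.
Scaling by 4 multiplies the area by 4² = 16 (so the new area is 160) and multiplies the boundary lattice-point count by 4, giving 56.
By Pick's theorem, the interior count of the dilated polygon is 160 − 56/2 + 1 = 133.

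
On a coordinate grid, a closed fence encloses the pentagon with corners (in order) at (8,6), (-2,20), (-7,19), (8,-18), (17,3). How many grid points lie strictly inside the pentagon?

The shoelace formula gives twice the area as |[8·20 − (-2)·6] + [(-2)·19 − (-7)·20] + [(-7)·(-18) − 8·19] + [8·3 − 17·(-18)] + [17·6 − 8·3]| = 656, so the area is 328.
Summing gcd(|Δx|,|Δy|) over the edges gives the boundary count: gcd(10,14) + gcd(5,1) + gcd(15,37) + gcd(9,21) + gcd(9,3) = 2+1+1+3+3 = 10.
By Pick's theorem A = I + B/2 − 1, so I = 328 − 10/2 + 1 = 324.

324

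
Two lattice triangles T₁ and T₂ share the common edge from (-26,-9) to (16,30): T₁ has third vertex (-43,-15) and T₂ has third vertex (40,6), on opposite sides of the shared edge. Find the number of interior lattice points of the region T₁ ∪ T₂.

1164

The union is the simple quadrilateral with vertices (-26,-9), (-43,-15), (16,30), (40,6) in order.
The shoelace formula gives twice the area as |[(-26)·(-15) − (-43)·(-9)] + [(-43)·30 − 16·(-15)] + [16·6 − 40·30] + [40·(-9) − (-26)·6]| = 2355, so the area is 2355/2.
Summing gcd(|Δx|,|Δy|) over the edges gives the boundary count: gcd(17,6) + gcd(59,45) + gcd(24,24) + gcd(66,15) = 1+1+24+3 = 29.
By Pick's theorem I = A − B/2 + 1 = 2355/2 − 29/2 + 1 = 1164.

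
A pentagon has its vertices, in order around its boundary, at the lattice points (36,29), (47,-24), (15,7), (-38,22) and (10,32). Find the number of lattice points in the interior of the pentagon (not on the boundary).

1618

Using the shoelace formula, 2A = |[36·(-24) − 47·29] + [47·7 − 15·(-24)] + [15·22 − (-38)·7] + [(-38)·32 − 10·22] + [10·29 − 36·32]| = 3240, so the area is 1620.
The number of boundary lattice points is Σ gcd(|Δx|,|Δy|) = gcd(11,53) + gcd(32,31) + gcd(53,15) + gcd(48,10) + gcd(26,3) = 1+1+1+2+1 = 6.
By Pick's theorem A = I + B/2 − 1, so I = 1620 − 6/2 + 1 = 1618.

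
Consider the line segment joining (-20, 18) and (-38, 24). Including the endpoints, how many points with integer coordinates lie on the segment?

7

The number of lattice points on a segment between lattice points is gcd(|Δx|,|Δy|) + 1 = gcd(18,6) + 1 = 6 + 1 = 7.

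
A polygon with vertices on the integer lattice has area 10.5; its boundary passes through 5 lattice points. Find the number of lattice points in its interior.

Pick's theorem A = I + B/2 − 1 rearranges to I = A − B/2 + 1 = 10.5 − 5/2 + 1 = 9.

9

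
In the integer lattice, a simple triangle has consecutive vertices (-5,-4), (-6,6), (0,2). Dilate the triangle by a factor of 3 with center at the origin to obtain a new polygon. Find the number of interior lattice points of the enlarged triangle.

By the shoelace formula, twice the signed area is |((-5)·6 − (-6)·(-4)) + ((-6)·2 − 0·6) + (0·(-4) − (-5)·2)| = 56, so the area is 28.
The number of boundary lattice points is Σ gcd(|Δx|,|Δy|) = gcd(1,10) + gcd(6,4) + gcd(5,6) = 1+2+1 = 4.
Scaling by 3 multiplies the area by 3² = 9 (so the new area is 252) and multiplies the boundary lattice-point count by 3, giving 12.
By Pick's theorem, the interior count of the dilated polygon is 252 − 12/2 + 1 = 247.

247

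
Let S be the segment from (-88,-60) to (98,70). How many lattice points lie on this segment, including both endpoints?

The number of lattice points on a segment between lattice points is gcd(|Δx|,|Δy|) + 1 = gcd(186,130) + 1 = 2 + 1 = 3.

3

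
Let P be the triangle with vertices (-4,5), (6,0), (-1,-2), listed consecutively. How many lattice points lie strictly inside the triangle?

The shoelace formula gives twice the area as |((-4)·0 − 6·5) + (6·(-2) − (-1)·0) + ((-1)·5 − (-4)·(-2))| = 55, so the area is 27.5.
Along each edge there are gcd(|Δx|,|Δy|)+1 lattice points, so counting each shared vertex once the boundary has gcd(10,5) + gcd(7,2) + gcd(3,7) = 5+1+1 = 7.
By Pick's theorem A = I + B/2 − 1, so I = 27.5 − 7/2 + 1 = 25.

25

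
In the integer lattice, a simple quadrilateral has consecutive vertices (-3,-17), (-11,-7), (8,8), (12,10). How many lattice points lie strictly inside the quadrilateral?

By the shoelace formula, twice the signed area is |((-3)·(-7) − (-11)·(-17)) + ((-11)·8 − 8·(-7)) + (8·10 − 12·8) + (12·(-17) − (-3)·10)| = 388, so the area is 194.
Summing gcd(|Δx|,|Δy|) over the edges gives the boundary count: gcd(8,10) + gcd(19,15) + gcd(4,2) + gcd(15,27) = 2+1+2+3 = 8.
By Pick's theorem A = I + B/2 − 1, so I = 194 − 8/2 + 1 = 191.

191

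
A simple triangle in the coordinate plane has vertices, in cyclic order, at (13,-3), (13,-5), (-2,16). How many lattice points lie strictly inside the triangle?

By the shoelace formula, twice the signed area is |(13·(-5) − 13·(-3)) + (13·16 − (-2)·(-5)) + ((-2)·(-3) − 13·16)| = 30, so the area is 15.
The number of boundary lattice points is Σ gcd(|Δx|,|Δy|) = gcd(0,2) + gcd(15,21) + gcd(15,19) = 2+3+1 = 6.
Pick's theorem gives I = A − B/2 + 1 = 15 − 6/2 + 1 = 13.

13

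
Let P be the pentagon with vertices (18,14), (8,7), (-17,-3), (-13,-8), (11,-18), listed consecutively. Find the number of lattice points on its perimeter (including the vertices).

10

Along each edge there are gcd(|Δx|,|Δy|)+1 lattice points, so counting each shared vertex once the boundary has gcd(10,7) + gcd(25,10) + gcd(4,5) + gcd(24,10) + gcd(7,32) = 1+5+1+2+1 = 10.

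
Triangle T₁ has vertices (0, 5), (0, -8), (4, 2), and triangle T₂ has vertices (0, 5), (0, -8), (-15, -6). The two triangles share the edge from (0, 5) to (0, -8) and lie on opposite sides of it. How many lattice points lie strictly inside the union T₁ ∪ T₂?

122

The union is the simple quadrilateral with vertices (0, 5), (4, 2), (0, -8), (-15, -6) in order.
Using the shoelace formula, 2A = |(0·2 − 4·5) + (4·(-8) − 0·2) + (0·(-6) − (-15)·(-8)) + ((-15)·5 − 0·(-6))| = 247, so the area is 123.5.
Summing gcd(|Δx|,|Δy|) over the edges gives the boundary count: gcd(4,3) + gcd(4,10) + gcd(15,2) + gcd(15,11) = 1+2+1+1 = 5.
By Pick's theorem I = A − B/2 + 1 = 123.5 − 5/2 + 1 = 122.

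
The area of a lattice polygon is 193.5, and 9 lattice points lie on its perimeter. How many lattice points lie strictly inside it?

From Pick's theorem, I = A − B/2 + 1 = 193.5 − 9/2 + 1 = 190.

190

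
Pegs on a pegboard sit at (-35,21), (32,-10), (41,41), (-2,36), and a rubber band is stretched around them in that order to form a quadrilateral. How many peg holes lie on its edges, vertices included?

Summing gcd(|Δx|,|Δy|) over the edges gives the boundary count: gcd(67,31) + gcd(9,51) + gcd(43,5) + gcd(33,15) = 1+3+1+3 = 8.

8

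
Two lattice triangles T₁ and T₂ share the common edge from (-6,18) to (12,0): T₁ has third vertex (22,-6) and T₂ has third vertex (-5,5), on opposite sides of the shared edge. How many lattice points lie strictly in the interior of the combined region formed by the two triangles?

The union is the simple quadrilateral with vertices (-6,18), (22,-6), (12,0), (-5,5) in order.
The shoelace formula gives twice the area as |[(-6)·(-6) − 22·18] + [22·0 − 12·(-6)] + [12·5 − (-5)·0] + [(-5)·18 − (-6)·5]| = 288, so the area is 144.
Along each edge there are gcd(|Δx|,|Δy|)+1 lattice points, so counting each shared vertex once the boundary has gcd(28,24) + gcd(10,6) + gcd(17,5) + gcd(1,13) = 4+2+1+1 = 8.
By Pick's theorem I = A − B/2 + 1 = 144 − 8/2 + 1 = 141.

141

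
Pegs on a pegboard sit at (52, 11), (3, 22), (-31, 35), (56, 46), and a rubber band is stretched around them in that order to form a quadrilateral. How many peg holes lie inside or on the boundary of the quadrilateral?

The shoelace formula gives twice the area as |(52·22 − 3·11) + (3·35 − (-31)·22) + ((-31)·46 − 56·35) + (56·11 − 52·46)| = 3264, so the area is 1632.
Summing gcd(|Δx|,|Δy|) over the edges gives the boundary count: gcd(49,11) + gcd(34,13) + gcd(87,11) + gcd(4,35) = 1+1+1+1 = 4.
Pick's theorem gives I = A − B/2 + 1 = 1632 − 4/2 + 1 = 1631, so the closed region contains I + B = 1631 + 4 = 1635 lattice points.

1635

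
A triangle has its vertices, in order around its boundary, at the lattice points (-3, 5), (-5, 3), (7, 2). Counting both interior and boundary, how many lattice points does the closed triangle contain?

By the shoelace formula, twice the signed area is |[(-3)·3 − (-5)·5] + [(-5)·2 − 7·3] + [7·5 − (-3)·2]| = 26, so the area is 13.
Along each edge there are gcd(|Δx|,|Δy|)+1 lattice points, so counting each shared vertex once the boundary has gcd(2,2) + gcd(12,1) + gcd(10,3) = 2+1+1 = 4.
Pick's theorem gives I = A − B/2 + 1 = 13 − 4/2 + 1 = 12, so the closed region contains I + B = 12 + 4 = 16 lattice points.

16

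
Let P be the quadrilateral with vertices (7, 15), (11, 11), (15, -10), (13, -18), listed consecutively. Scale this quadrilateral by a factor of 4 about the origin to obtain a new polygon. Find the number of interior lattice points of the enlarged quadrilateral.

1437

The shoelace formula gives twice the area as |(7·11 − 11·15) + (11·(-10) − 15·11) + (15·(-18) − 13·(-10)) + (13·15 − 7·(-18))| = 182, so the area is 91.
Along each edge there are gcd(|Δx|,|Δy|)+1 lattice points, so counting each shared vertex once the boundary has gcd(4,4) + gcd(4,21) + gcd(2,8) + gcd(6,33) = 4+1+2+3 = 10.
Scaling by 4 multiplies the area by 4² = 16 (so the new area is 1456) and multiplies the boundary lattice-point count by 4, giving 40.
By Pick's theorem, the interior count of the dilated polygon is 1456 − 40/2 + 1 = 1437.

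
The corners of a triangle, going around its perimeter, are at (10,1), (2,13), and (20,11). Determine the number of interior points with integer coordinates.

93

The shoelace formula gives twice the area as |[10·13 − 2·1] + [2·11 − 20·13] + [20·1 − 10·11]| = 200, so the area is 100.
Along each edge there are gcd(|Δx|,|Δy|)+1 lattice points, so counting each shared vertex once the boundary has gcd(8,12) + gcd(18,2) + gcd(10,10) = 4+2+10 = 16.
Pick's theorem gives I = A − B/2 + 1 = 100 − 16/2 + 1 = 93.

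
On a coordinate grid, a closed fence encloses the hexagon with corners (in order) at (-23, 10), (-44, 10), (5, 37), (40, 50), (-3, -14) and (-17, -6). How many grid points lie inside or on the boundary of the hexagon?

Using the shoelace formula, 2A = |[(-23)·10 − (-44)·10] + [(-44)·37 − 5·10] + [5·50 − 40·37] + [40·(-14) − (-3)·50] + [(-3)·(-6) − (-17)·(-14)] + [(-17)·10 − (-23)·(-6)]| = 3636, so the area is 1818.
Summing gcd(|Δx|,|Δy|) over the edges gives the boundary count: gcd(21,0) + gcd(49,27) + gcd(35,13) + gcd(43,64) + gcd(14,8) + gcd(6,16) = 21+1+1+1+2+2 = 28.
Pick's theorem gives I = A − B/2 + 1 = 1818 − 28/2 + 1 = 1805, so the closed region contains I + B = 1805 + 28 = 1833 lattice points.

1833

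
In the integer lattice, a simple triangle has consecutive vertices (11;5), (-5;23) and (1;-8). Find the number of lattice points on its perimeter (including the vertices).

The number of boundary lattice points is Σ gcd(|Δx|,|Δy|) = gcd(16,18) + gcd(6,31) + gcd(10,13) = 2+1+1 = 4.

4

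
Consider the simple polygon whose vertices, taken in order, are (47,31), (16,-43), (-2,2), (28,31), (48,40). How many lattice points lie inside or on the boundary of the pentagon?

By the shoelace formula, twice the signed area is |[47·(-43) − 16·31] + [16·2 − (-2)·(-43)] + [(-2)·31 − 28·2] + [28·40 − 48·31] + [48·31 − 47·40]| = 3449, so the area is 1724.5.
The number of boundary lattice points is Σ gcd(|Δx|,|Δy|) = gcd(31,74) + gcd(18,45) + gcd(30,29) + gcd(20,9) + gcd(1,9) = 1+9+1+1+1 = 13.
Pick's theorem gives I = A − B/2 + 1 = 1724.5 − 13/2 + 1 = 1719, so the closed region contains I + B = 1719 + 13 = 1732 lattice points.

1732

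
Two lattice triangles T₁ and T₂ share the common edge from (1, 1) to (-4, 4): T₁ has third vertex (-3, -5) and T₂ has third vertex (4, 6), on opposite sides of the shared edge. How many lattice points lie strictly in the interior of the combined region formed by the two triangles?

The union is the simple quadrilateral with vertices (1, 1), (-3, -5), (-4, 4), (4, 6) in order.
The shoelace formula gives twice the area as |[1·(-5) − (-3)·1] + [(-3)·4 − (-4)·(-5)] + [(-4)·6 − 4·4] + [4·1 − 1·6]| = 76, so the area is 38.
Along each edge there are gcd(|Δx|,|Δy|)+1 lattice points, so counting each shared vertex once the boundary has gcd(4,6) + gcd(1,9) + gcd(8,2) + gcd(3,5) = 2+1+2+1 = 6.
By Pick's theorem I = A − B/2 + 1 = 38 − 6/2 + 1 = 36.

36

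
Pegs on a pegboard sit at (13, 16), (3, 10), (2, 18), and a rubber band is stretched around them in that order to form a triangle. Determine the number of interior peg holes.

The shoelace formula gives twice the area as |[13·10 − 3·16] + [3·18 − 2·10] + [2·16 − 13·18]| = 86, so the area is 43.
The number of boundary lattice points is Σ gcd(|Δx|,|Δy|) = gcd(10,6) + gcd(1,8) + gcd(11,2) = 2+1+1 = 4.
By Pick's theorem A = I + B/2 − 1, so I = 43 − 4/2 + 1 = 42.

42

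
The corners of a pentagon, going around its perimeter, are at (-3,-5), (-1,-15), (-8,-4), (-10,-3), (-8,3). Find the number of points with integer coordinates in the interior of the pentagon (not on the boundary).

46

By the shoelace formula, twice the signed area is |((-3)·(-15) − (-1)·(-5)) + ((-1)·(-4) − (-8)·(-15)) + ((-8)·(-3) − (-10)·(-4)) + ((-10)·3 − (-8)·(-3)) + ((-8)·(-5) − (-3)·3)| = 97, so the area is 48.5.
Summing gcd(|Δx|,|Δy|) over the edges gives the boundary count: gcd(2,10) + gcd(7,11) + gcd(2,1) + gcd(2,6) + gcd(5,8) = 2+1+1+2+1 = 7.
Pick's theorem gives I = A − B/2 + 1 = 48.5 − 7/2 + 1 = 46.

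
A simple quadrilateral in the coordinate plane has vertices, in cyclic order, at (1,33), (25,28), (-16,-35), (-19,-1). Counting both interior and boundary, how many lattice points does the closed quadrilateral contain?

1253

The shoelace formula gives twice the area as |(1·28 − 25·33) + (25·(-35) − (-16)·28) + ((-16)·(-1) − (-19)·(-35)) + ((-19)·33 − 1·(-1))| = 2499, so the area is 2499/2.
The number of boundary lattice points is Σ gcd(|Δx|,|Δy|) = gcd(24,5) + gcd(41,63) + gcd(3,34) + gcd(20,34) = 1+1+1+2 = 5.
Pick's theorem gives I = A − B/2 + 1 = 2499/2 − 5/2 + 1 = 1248, so the closed region contains I + B = 1248 + 5 = 1253 lattice points.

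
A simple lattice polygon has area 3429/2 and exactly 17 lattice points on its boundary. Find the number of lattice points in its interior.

1707

From Pick's theorem, I = A − B/2 + 1 = 3429/2 − 17/2 + 1 = 1707.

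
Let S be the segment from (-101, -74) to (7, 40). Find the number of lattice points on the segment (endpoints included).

7

The number of lattice points on a segment between lattice points is gcd(|Δx|,|Δy|) + 1 = gcd(108,114) + 1 = 6 + 1 = 7.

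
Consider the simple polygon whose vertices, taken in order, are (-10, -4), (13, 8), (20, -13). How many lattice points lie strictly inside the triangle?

279

By the shoelace formula, twice the signed area is |((-10)·8 − 13·(-4)) + (13·(-13) − 20·8) + (20·(-4) − (-10)·(-13))| = 567, so the area is 283.5.
Along each edge there are gcd(|Δx|,|Δy|)+1 lattice points, so counting each shared vertex once the boundary has gcd(23,12) + gcd(7,21) + gcd(30,9) = 1+7+3 = 11.
By Pick's theorem A = I + B/2 − 1, so I = 283.5 − 11/2 + 1 = 279.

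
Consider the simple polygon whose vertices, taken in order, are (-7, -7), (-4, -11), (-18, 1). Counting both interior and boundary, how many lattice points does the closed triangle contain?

13

The shoelace formula gives twice the area as |[(-7)·(-11) − (-4)·(-7)] + [(-4)·1 − (-18)·(-11)] + [(-18)·(-7) − (-7)·1]| = 20, so the area is 10.
Along each edge there are gcd(|Δx|,|Δy|)+1 lattice points, so counting each shared vertex once the boundary has gcd(3,4) + gcd(14,12) + gcd(11,8) = 1+2+1 = 4.
Pick's theorem gives I = A − B/2 + 1 = 10 − 4/2 + 1 = 9, so the closed region contains I + B = 9 + 4 = 13 lattice points.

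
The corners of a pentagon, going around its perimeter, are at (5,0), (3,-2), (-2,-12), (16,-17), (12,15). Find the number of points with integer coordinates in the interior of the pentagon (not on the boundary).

The shoelace formula gives twice the area as |(5·(-2) − 3·0) + (3·(-12) − (-2)·(-2)) + ((-2)·(-17) − 16·(-12)) + (16·15 − 12·(-17)) + (12·0 − 5·15)| = 545, so the area is 545/2.
Summing gcd(|Δx|,|Δy|) over the edges gives the boundary count: gcd(2,2) + gcd(5,10) + gcd(18,5) + gcd(4,32) + gcd(7,15) = 2+5+1+4+1 = 13.
Pick's theorem gives I = A − B/2 + 1 = 545/2 − 13/2 + 1 = 267.

267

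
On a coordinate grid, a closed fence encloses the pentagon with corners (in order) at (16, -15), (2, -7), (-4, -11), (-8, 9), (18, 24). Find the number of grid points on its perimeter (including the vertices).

10

Summing gcd(|Δx|,|Δy|) over the edges gives the boundary count: gcd(14,8) + gcd(6,4) + gcd(4,20) + gcd(26,15) + gcd(2,39) = 2+2+4+1+1 = 10.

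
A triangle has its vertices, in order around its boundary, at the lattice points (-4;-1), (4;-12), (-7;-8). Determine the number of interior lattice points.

Using the shoelace formula, 2A = |((-4)·(-12) − 4·(-1)) + (4·(-8) − (-7)·(-12)) + ((-7)·(-1) − (-4)·(-8))| = 89, so the area is 89/2.
The number of boundary lattice points is Σ gcd(|Δx|,|Δy|) = gcd(8,11) + gcd(11,4) + gcd(3,7) = 1+1+1 = 3.
By Pick's theorem A = I + B/2 − 1, so I = 89/2 − 3/2 + 1 = 44.

44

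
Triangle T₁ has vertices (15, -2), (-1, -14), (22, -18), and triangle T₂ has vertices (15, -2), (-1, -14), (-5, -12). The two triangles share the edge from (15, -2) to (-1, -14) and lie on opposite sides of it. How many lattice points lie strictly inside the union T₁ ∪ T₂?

204

The union is the simple quadrilateral with vertices (15, -2), (22, -18), (-1, -14), (-5, -12) in order.
Using the shoelace formula, 2A = |(15·(-18) − 22·(-2)) + (22·(-14) − (-1)·(-18)) + ((-1)·(-12) − (-5)·(-14)) + ((-5)·(-2) − 15·(-12))| = 420, so the area is 210.
Summing gcd(|Δx|,|Δy|) over the edges gives the boundary count: gcd(7,16) + gcd(23,4) + gcd(4,2) + gcd(20,10) = 1+1+2+10 = 14.
By Pick's theorem I = A − B/2 + 1 = 210 − 14/2 + 1 = 204.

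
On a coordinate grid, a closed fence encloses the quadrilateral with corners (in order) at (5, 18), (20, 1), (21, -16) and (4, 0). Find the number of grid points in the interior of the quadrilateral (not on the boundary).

By the shoelace formula, twice the signed area is |[5·1 − 20·18] + [20·(-16) − 21·1] + [21·0 − 4·(-16)] + [4·18 − 5·0]| = 560, so the area is 280.
Along each edge there are gcd(|Δx|,|Δy|)+1 lattice points, so counting each shared vertex once the boundary has gcd(15,17) + gcd(1,17) + gcd(17,16) + gcd(1,18) = 1+1+1+1 = 4.
Pick's theorem gives I = A − B/2 + 1 = 280 − 4/2 + 1 = 279.

279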